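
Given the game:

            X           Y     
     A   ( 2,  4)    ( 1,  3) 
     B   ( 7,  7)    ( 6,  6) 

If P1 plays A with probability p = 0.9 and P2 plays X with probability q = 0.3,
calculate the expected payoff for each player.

E[P1] = 1.8, E[P2] = 3.6

Work:
E[P1] = p·q·π₁(A,X) + p·(1-q)·π₁(A,Y) + (1-p)·q·π₁(B,X) + (1-p)·(1-q)·π₁(B,Y)
= 0.9·0.3·2 + 0.9·0.7·1 + 0.1·0.3·7 + 0.1·0.7·6
= 1.8

E[P2] = 3.6 (similar calculation)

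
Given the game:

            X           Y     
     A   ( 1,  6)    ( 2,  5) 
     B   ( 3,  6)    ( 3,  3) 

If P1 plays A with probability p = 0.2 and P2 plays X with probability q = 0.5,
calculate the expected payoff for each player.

E[P1] = 2.7, E[P2] = 4.7

Work:
E[P1] = p·q·π₁(A,X) + p·(1-q)·π₁(A,Y) + (1-p)·q·π₁(B,X) + (1-p)·(1-q)·π₁(B,Y)
= 0.2·0.5·1 + 0.2·0.5·2 + 0.8·0.5·3 + 0.8·0.5·3
= 2.7

E[P2] = 4.7 (similar calculation)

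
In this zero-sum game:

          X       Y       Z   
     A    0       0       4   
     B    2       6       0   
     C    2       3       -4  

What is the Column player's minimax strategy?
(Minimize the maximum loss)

Column should play X, value = 2

Work:
Column player minimizes Row's maximum payoff:
Column X: max payoff to Row = 2
Column Y: max payoff to Row = 6
Column Z: max payoff to Row = 4
Minimum is 2, achieved by column X.
Minimax strategy: X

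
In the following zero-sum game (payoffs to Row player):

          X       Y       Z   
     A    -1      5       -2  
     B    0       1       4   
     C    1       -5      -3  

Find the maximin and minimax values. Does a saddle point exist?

Maximin = 0, Minimax = 1, Saddle: False

Work:
Row minimums: [-2, 0, -5] → maximin = 0
Column maximums: [1, 5, 4] → minimax = 1
No saddle point (maximin ≠ minimax). Mixed strategy needed.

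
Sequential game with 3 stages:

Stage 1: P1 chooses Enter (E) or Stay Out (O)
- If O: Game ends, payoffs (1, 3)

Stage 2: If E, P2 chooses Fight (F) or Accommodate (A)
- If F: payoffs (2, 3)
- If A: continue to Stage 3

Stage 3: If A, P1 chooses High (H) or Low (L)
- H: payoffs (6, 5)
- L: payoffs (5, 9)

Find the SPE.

SPE: (E, A, H); Outcome (6, 5)

Work:
Stage 3: P1 chooses H (6 vs 5)
Stage 2: P2: F->3, A->5 (anticipating H). Choose A
Stage 1: P1: O->1, E->6 (anticipating A, H). Choose E
SPE path: E -> A -> H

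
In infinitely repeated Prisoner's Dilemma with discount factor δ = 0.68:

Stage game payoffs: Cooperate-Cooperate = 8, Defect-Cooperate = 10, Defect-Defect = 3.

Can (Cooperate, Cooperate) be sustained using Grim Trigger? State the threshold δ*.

δ* = 0.2857; since δ = 0.68 ≥ 0.2857, cooperation can be sustained

Work:
For Grim Trigger:
Cooperate forever: 8/(1-δ)
Defect then punished: 10 + 3·δ/(1-δ)
Need: 8/(1-δ) ≥ 10 + 3·δ/(1-δ)
Solving: δ ≥ (T-R)/(T-P) = (10-8)/(10-3) = 0.2857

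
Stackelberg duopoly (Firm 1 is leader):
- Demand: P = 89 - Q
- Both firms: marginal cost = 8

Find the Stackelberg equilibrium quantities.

q₁* (leader) = 40.5, q₂* (follower) = 20.25

Work:
Follower's reaction: q₂ = (a - c - q₁)/2
Leader substitutes: π₁ = q₁·(a - q₁ - (a-c-q₁)/2 - c)
FOC: q₁* = (89 - 8)/2 = 40.50
Then: q₂* = (89 - 8 - 40.5)/2 = 20.25
Leader has first-mover advantage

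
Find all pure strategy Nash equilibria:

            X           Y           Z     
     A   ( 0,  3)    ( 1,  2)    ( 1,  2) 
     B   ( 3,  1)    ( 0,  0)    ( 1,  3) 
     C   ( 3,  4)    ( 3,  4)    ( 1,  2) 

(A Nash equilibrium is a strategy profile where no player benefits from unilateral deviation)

Nash equilibrium: (B, Z), (C, X), (C, Y)

Work:
Best responses:
  P1 vs X: payoffs [0, 3, 3] → best response B/C (payoff 3)
  P1 vs Y: payoffs [1, 0, 3] → best response C (payoff 3)
  P1 vs Z: payoffs [1, 1, 1] → best response A/B/C (payoff 1)
  P2 vs A: payoffs [3, 2, 2] → best response X (payoff 3)
  P2 vs B: payoffs [1, 0, 3] → best response Z (payoff 3)
  P2 vs C: payoffs [4, 4, 2] → best response X/Y (payoff 4)
Mutual best responses: (B,Z), (C,X), (C,Y) → Nash equilibria.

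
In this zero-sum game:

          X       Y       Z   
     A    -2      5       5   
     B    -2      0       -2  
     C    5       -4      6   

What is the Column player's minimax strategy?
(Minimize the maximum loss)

Column should play X or Y (all achieve the minimum), value = 5

Work:
Column player minimizes Row's maximum payoff:
Column X: max payoff to Row = 5
Column Y: max payoff to Row = 5
Column Z: max payoff to Row = 6
Minimum is 5, achieved by columns X, Y (tied).
Each of X or Y is a minimax strategy.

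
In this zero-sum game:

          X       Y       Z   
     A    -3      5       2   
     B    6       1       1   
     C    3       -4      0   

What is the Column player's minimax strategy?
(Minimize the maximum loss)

Column should play Z, value = 2

Work:
Column player minimizes Row's maximum payoff:
Column X: max payoff to Row = 6
Column Y: max payoff to Row = 5
Column Z: max payoff to Row = 2
Minimum is 2, achieved by column Z.
Minimax strategy: Z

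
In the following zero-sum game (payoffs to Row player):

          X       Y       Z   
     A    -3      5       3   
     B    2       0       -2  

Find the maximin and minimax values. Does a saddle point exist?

Maximin = -2, Minimax = 2, Saddle: False

Work:
Row minimums: [-3, -2] → maximin = -2
Column maximums: [2, 5, 3] → minimax = 2
No saddle point (maximin ≠ minimax). Mixed strategy needed.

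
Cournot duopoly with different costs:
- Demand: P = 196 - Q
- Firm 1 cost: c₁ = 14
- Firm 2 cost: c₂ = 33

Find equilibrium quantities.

q₁* = 67.0, q₂* = 48.0

Work:
Reaction: q₁ = (196 - 14 - q₂)/2
Reaction: q₂ = (196 - 33 - q₁)/2
Solve simultaneously:
q₁* = (196 - 2×14 + 33)/3 = 67.0
q₂* = (196 - 2×33 + 14)/3 = 48.0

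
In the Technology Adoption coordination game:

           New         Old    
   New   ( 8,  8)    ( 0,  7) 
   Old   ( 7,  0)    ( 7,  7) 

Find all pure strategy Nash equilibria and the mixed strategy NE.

Pure NE: (New, New) and (Old, Old); Mixed NE: p = 0.875, q = 0.875

Work:
Check pure NE:
(New, New): (8, 8) - no unilateral deviation beneficial
(Old, Old): (7, 7) - no unilateral deviation beneficial
Mixed NE: P1 plays New with p = 0.875, P2 plays New with q = 0.875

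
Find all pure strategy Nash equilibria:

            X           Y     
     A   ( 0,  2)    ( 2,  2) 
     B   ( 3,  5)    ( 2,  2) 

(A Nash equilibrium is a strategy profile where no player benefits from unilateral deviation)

Nash equilibrium: (A, Y), (B, X)

Work:
Best responses:
  P1 vs X: payoffs [0, 3] → best response B (payoff 3)
  P1 vs Y: payoffs [2, 2] → best response A/B (payoff 2)
  P2 vs A: payoffs [2, 2] → best response X/Y (payoff 2)
  P2 vs B: payoffs [5, 2] → best response X (payoff 5)
Mutual best responses: (A,Y), (B,X) → Nash equilibria.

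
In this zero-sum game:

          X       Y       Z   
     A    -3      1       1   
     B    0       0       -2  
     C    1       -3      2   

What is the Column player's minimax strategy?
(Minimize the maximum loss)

Column should play X or Y (all achieve the minimum), value = 1

Work:
Column player minimizes Row's maximum payoff:
Column X: max payoff to Row = 1
Column Y: max payoff to Row = 1
Column Z: max payoff to Row = 2
Minimum is 1, achieved by columns X, Y (tied).
Each of X or Y is a minimax strategy.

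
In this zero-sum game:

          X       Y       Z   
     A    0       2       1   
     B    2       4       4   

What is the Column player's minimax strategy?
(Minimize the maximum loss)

Column should play X, value = 2

Work:
Column player minimizes Row's maximum payoff:
Column X: max payoff to Row = 2
Column Y: max payoff to Row = 4
Column Z: max payoff to Row = 4
Minimum is 2, achieved by column X.
Minimax strategy: X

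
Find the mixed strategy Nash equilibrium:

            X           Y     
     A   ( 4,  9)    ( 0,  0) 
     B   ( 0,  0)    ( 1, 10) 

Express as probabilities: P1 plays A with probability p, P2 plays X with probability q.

p = 0.5263, q = 0.2

Work:
Find probabilities that make opponent indifferent:
P2 chooses q to make P1 indifferent between A and B
P1 chooses p to make P2 indifferent between X and Y
Mixed NE: P1 plays (A: 0.5263, B: 0.4737), P2 plays (X: 0.2, Y: 0.8)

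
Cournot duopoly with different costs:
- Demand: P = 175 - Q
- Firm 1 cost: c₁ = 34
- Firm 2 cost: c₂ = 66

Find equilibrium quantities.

q₁* = 57.67, q₂* = 25.67

Work:
Reaction: q₁ = (175 - 34 - q₂)/2
Reaction: q₂ = (175 - 66 - q₁)/2
Solve simultaneously:
q₁* = (175 - 2×34 + 66)/3 = 57.67
q₂* = (175 - 2×66 + 34)/3 = 25.67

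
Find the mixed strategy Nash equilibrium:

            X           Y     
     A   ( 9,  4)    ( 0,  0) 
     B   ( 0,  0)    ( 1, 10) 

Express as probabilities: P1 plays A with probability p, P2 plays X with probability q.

p = 0.7143, q = 0.1

Work:
Find probabilities that make opponent indifferent:
P2 chooses q to make P1 indifferent between A and B
P1 chooses p to make P2 indifferent between X and Y
Mixed NE: P1 plays (A: 0.7143, B: 0.2857), P2 plays (X: 0.1, Y: 0.9)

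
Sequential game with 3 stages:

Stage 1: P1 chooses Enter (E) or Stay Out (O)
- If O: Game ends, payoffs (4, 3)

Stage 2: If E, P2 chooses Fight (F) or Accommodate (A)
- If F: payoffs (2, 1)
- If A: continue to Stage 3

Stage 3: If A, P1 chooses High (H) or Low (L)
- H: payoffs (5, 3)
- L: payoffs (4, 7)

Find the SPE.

SPE: (E, A, H); Outcome (5, 3)

Work:
Stage 3: P1 chooses H (5 vs 4)
Stage 2: P2: F->1, A->3 (anticipating H). Choose A
Stage 1: P1: O->4, E->5 (anticipating A, H). Choose E
SPE path: E -> A -> H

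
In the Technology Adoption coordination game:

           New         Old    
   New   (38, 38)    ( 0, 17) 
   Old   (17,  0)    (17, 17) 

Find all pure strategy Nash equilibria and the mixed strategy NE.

Pure NE: (New, New) and (Old, Old); Mixed NE: p = 0.4474, q = 0.4474

Work:
Check pure NE:
(New, New): (38, 38) - no unilateral deviation beneficial
(Old, Old): (17, 17) - no unilateral deviation beneficial
Mixed NE: P1 plays New with p = 0.4474, P2 plays New with q = 0.4474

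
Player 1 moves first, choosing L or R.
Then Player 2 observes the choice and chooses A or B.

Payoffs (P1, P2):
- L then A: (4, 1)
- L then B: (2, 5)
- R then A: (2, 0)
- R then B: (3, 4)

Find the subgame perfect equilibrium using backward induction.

P1 plays R, P2 plays B after L and B after R; Payoff (3, 4)

Work:
Backward induction:
After L: P2 chooses B → P1 gets 2
After R: P2 chooses B → P1 gets 3
P1 chooses R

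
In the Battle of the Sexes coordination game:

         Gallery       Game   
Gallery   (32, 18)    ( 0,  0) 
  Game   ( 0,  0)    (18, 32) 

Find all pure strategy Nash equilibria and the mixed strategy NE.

Pure NE: (Gallery, Gallery) and (Game, Game); Mixed NE: p = 0.64, q = 0.36

Work:
Check pure NE:
(Gallery, Gallery): (32, 18) - no unilateral deviation beneficial
(Game, Game): (18, 32) - no unilateral deviation beneficial
Mixed NE: P1 plays Gallery with p = 0.64, P2 plays Gallery with q = 0.36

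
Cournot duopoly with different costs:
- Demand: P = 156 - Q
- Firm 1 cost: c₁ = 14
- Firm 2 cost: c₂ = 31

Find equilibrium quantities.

q₁* = 53.0, q₂* = 36.0

Work:
Reaction: q₁ = (156 - 14 - q₂)/2
Reaction: q₂ = (156 - 31 - q₁)/2
Solve simultaneously:
q₁* = (156 - 2×14 + 31)/3 = 53.0
q₂* = (156 - 2×31 + 14)/3 = 36.0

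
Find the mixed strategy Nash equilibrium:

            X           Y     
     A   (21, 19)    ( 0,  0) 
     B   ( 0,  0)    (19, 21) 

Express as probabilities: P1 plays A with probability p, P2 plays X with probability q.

p = 0.525, q = 0.475

Work:
Find probabilities that make opponent indifferent:
P2 chooses q to make P1 indifferent between A and B
P1 chooses p to make P2 indifferent between X and Y
Mixed NE: P1 plays (A: 0.525, B: 0.475), P2 plays (X: 0.475, Y: 0.525)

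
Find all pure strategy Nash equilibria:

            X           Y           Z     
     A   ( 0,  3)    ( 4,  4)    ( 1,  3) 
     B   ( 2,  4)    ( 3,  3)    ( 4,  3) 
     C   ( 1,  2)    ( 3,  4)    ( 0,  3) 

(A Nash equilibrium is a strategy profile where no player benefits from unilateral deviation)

Nash equilibrium: (A, Y), (B, X)

Work:
Best responses:
  P1 vs X: payoffs [0, 2, 1] → best response B (payoff 2)
  P1 vs Y: payoffs [4, 3, 3] → best response A (payoff 4)
  P1 vs Z: payoffs [1, 4, 0] → best response B (payoff 4)
  P2 vs A: payoffs [3, 4, 3] → best response Y (payoff 4)
  P2 vs B: payoffs [4, 3, 3] → best response X (payoff 4)
  P2 vs C: payoffs [2, 4, 3] → best response Y (payoff 4)
Mutual best responses: (A,Y), (B,X) → Nash equilibria.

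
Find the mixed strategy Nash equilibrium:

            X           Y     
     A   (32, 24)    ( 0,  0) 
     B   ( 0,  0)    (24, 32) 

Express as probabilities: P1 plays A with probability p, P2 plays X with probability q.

p = 0.5714, q = 0.4286

Work:
Find probabilities that make opponent indifferent:
P2 chooses q to make P1 indifferent between A and B
P1 chooses p to make P2 indifferent between X and Y
Mixed NE: P1 plays (A: 0.5714, B: 0.4286), P2 plays (X: 0.4286, Y: 0.5714)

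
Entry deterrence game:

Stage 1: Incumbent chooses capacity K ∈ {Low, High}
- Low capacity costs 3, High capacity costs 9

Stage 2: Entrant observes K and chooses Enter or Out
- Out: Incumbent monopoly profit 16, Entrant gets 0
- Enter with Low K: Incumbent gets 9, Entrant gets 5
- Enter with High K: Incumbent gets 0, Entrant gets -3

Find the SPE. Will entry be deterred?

SPE: (High, Enter|Low, Out|High); Entry deterred. Incumbent net profit = 7

Work:
After Low K: Entrant enters (5 > 0)
After High K: Entrant stays out (-3 < 0)
Incumbent: Low → 9−3=6, High → 16−9=7
Incumbent chooses High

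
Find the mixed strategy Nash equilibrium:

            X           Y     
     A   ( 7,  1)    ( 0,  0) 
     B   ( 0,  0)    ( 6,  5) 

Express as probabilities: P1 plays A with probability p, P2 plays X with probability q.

p = 0.8333, q = 0.4615

Work:
Find probabilities that make opponent indifferent:
P2 chooses q to make P1 indifferent between A and B
P1 chooses p to make P2 indifferent between X and Y
Mixed NE: P1 plays (A: 0.8333, B: 0.1667), P2 plays (X: 0.4615, Y: 0.5385)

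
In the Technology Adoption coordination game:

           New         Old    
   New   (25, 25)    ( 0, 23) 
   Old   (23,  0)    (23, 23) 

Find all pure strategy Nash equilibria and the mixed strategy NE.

Pure NE: (New, New) and (Old, Old); Mixed NE: p = 0.92, q = 0.92

Work:
Check pure NE:
(New, New): (25, 25) - no unilateral deviation beneficial
(Old, Old): (23, 23) - no unilateral deviation beneficial
Mixed NE: P1 plays New with p = 0.92, P2 plays New with q = 0.92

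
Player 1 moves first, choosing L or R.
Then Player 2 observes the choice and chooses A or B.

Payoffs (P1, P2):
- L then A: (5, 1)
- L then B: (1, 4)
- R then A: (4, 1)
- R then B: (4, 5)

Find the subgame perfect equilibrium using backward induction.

P1 plays R, P2 plays B after L and B after R; Payoff (4, 5)

Work:
Backward induction:
After L: P2 chooses B → P1 gets 1
After R: P2 chooses B → P1 gets 4
P1 chooses R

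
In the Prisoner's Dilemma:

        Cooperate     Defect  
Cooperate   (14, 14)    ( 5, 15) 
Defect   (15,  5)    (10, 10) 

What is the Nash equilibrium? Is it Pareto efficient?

(Defect, Defect) is NE; not Pareto efficient

Work:
Defect dominates Cooperate for both players:
If P2 cooperates: Defect (15) > Cooperate (14)
If P2 defects: Defect (10) > Cooperate (5)
NE: (Defect, Defect) with payoff (10, 10)
But (Cooperate, Cooperate) = (14, 14) Pareto dominates (10, 10)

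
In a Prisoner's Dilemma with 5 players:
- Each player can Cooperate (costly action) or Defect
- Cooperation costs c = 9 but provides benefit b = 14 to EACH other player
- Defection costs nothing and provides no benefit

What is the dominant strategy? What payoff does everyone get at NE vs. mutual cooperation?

Dominant: Defect; NE payoff = 0; Coop payoff = 47

Work:
Defect dominates (saves cost c = 9, benefit to others is external)
NE: All defect → everyone gets 0
If all cooperate: each receives (4)×14 - 9 = 47
Social dilemma: 47 > 0 but NE gives 0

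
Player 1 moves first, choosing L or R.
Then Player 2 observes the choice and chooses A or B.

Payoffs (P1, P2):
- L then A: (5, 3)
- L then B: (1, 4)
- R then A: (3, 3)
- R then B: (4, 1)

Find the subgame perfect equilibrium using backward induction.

P1 plays R, P2 plays B after L and A after R; Payoff (3, 3)

Work:
Backward induction:
After L: P2 chooses B → P1 gets 1
After R: P2 chooses A → P1 gets 3
P1 chooses R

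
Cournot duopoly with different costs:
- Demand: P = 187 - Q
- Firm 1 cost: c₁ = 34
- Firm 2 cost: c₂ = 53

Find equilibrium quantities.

q₁* = 57.33, q₂* = 38.33

Work:
Reaction: q₁ = (187 - 34 - q₂)/2
Reaction: q₂ = (187 - 53 - q₁)/2
Solve simultaneously:
q₁* = (187 - 2×34 + 53)/3 = 57.33
q₂* = (187 - 2×53 + 34)/3 = 38.33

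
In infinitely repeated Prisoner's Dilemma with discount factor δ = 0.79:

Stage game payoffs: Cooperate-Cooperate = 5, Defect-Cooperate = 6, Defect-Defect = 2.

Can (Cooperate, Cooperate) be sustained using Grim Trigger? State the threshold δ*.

δ* = 0.25; since δ = 0.79 ≥ 0.25, cooperation can be sustained

Work:
For Grim Trigger:
Cooperate forever: 5/(1-δ)
Defect then punished: 6 + 2·δ/(1-δ)
Need: 5/(1-δ) ≥ 6 + 2·δ/(1-δ)
Solving: δ ≥ (T-R)/(T-P) = (6-5)/(6-2) = 0.25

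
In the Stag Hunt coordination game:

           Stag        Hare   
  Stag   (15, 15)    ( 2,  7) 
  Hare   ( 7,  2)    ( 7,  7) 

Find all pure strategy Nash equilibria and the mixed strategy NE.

Pure NE: (Stag, Stag) and (Hare, Hare); Mixed NE: p = 0.3846, q = 0.3846

Work:
Check pure NE:
(Stag, Stag): (15, 15) - no unilateral deviation beneficial
(Hare, Hare): (7, 7) - no unilateral deviation beneficial
Mixed NE: P1 plays Stag with p = 0.3846, P2 plays Stag with q = 0.3846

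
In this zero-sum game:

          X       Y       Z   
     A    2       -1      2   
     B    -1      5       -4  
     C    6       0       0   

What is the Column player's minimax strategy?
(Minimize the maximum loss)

Column should play Z, value = 2

Work:
Column player minimizes Row's maximum payoff:
Column X: max payoff to Row = 6
Column Y: max payoff to Row = 5
Column Z: max payoff to Row = 2
Minimum is 2, achieved by column Z.
Minimax strategy: Z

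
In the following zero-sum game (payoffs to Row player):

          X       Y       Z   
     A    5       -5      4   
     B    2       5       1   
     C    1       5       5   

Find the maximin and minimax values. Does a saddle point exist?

Maximin = 1, Minimax = 5, Saddle: False

Work:
Row minimums: [-5, 1, 1] → maximin = 1
Column maximums: [5, 5, 5] → minimax = 5
No saddle point (maximin ≠ minimax). Mixed strategy needed.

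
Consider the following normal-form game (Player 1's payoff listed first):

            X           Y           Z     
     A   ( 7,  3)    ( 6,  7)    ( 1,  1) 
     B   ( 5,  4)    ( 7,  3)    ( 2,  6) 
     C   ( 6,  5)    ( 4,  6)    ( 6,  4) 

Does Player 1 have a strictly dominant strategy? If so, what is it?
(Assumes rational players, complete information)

No strictly dominant strategy exists for Player 1

Work:
A strategy strictly dominates another if it gives a strictly higher payoff against every opponent action. Compare each pair of P1's strategies column-by-column:
  A vs B: [7 vs 5, 6 vs 7, 1 vs 2] → A does not strictly dominate B (column Y: 6 ≤ 7)
  A vs C: [7 vs 6, 6 vs 4, 1 vs 6] → A does not strictly dominate C (column Z: 1 ≤ 6)
  B vs A: [5 vs 7, 7 vs 6, 2 vs 1] → B does not strictly dominate A (column X: 5 ≤ 7)
  B vs C: [5 vs 6, 7 vs 4, 2 vs 6] → B does not strictly dominate C (column X: 5 ≤ 6)
  C vs A: [6 vs 7, 4 vs 6, 6 vs 1] → C does not strictly dominate A (column X: 6 ≤ 7)
  C vs B: [6 vs 5, 4 vs 7, 6 vs 2] → C does not strictly dominate B (column Y: 4 ≤ 7)
No single strategy strictly dominates all others → no strictly dominant strategy.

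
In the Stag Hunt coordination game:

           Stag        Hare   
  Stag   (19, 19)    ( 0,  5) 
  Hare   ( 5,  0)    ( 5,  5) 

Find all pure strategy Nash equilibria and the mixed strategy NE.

Pure NE: (Stag, Stag) and (Hare, Hare); Mixed NE: p = 0.2632, q = 0.2632

Work:
Check pure NE:
(Stag, Stag): (19, 19) - no unilateral deviation beneficial
(Hare, Hare): (5, 5) - no unilateral deviation beneficial
Mixed NE: P1 plays Stag with p = 0.2632, P2 plays Stag with q = 0.2632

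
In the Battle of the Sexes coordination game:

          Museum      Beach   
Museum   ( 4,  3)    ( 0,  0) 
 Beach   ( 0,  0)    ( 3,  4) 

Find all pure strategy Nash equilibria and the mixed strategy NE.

Pure NE: (Museum, Museum) and (Beach, Beach); Mixed NE: p = 0.5714, q = 0.4286

Work:
Check pure NE:
(Museum, Museum): (4, 3) - no unilateral deviation beneficial
(Beach, Beach): (3, 4) - no unilateral deviation beneficial
Mixed NE: P1 plays Museum with p = 0.5714, P2 plays Museum with q = 0.4286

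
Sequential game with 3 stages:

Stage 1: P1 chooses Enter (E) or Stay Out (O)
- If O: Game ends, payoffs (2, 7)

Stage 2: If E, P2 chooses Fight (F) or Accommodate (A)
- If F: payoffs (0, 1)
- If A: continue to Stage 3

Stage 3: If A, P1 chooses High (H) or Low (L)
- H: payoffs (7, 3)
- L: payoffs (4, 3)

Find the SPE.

SPE: (E, A, H); Outcome (7, 3)

Work:
Stage 3: P1 chooses H (7 vs 4)
Stage 2: P2: F->1, A->3 (anticipating H). Choose A
Stage 1: P1: O->2, E->7 (anticipating A, H). Choose E
SPE path: E -> A -> H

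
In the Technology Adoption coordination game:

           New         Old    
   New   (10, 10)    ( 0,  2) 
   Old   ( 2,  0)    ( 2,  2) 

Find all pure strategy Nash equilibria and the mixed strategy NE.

Pure NE: (New, New) and (Old, Old); Mixed NE: p = 0.2, q = 0.2

Work:
Check pure NE:
(New, New): (10, 10) - no unilateral deviation beneficial
(Old, Old): (2, 2) - no unilateral deviation beneficial
Mixed NE: P1 plays New with p = 0.2, P2 plays New with q = 0.2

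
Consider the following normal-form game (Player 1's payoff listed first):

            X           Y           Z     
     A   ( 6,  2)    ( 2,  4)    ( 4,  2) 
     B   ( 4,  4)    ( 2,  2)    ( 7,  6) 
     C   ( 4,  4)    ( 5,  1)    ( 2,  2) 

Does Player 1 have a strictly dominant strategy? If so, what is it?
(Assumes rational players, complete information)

No strictly dominant strategy exists for Player 1

Work:
A strategy strictly dominates another if it gives a strictly higher payoff against every opponent action. Compare each pair of P1's strategies column-by-column:
  A vs B: [6 vs 4, 2 vs 2, 4 vs 7] → A does not strictly dominate B (column Y: 2 ≤ 2)
  A vs C: [6 vs 4, 2 vs 5, 4 vs 2] → A does not strictly dominate C (column Y: 2 ≤ 5)
  B vs A: [4 vs 6, 2 vs 2, 7 vs 4] → B does not strictly dominate A (column X: 4 ≤ 6)
  B vs C: [4 vs 4, 2 vs 5, 7 vs 2] → B does not strictly dominate C (column X: 4 ≤ 4)
  C vs A: [4 vs 6, 5 vs 2, 2 vs 4] → C does not strictly dominate A (column X: 4 ≤ 6)
  C vs B: [4 vs 4, 5 vs 2, 2 vs 7] → C does not strictly dominate B (column X: 4 ≤ 4)
No single strategy strictly dominates all others → no strictly dominant strategy.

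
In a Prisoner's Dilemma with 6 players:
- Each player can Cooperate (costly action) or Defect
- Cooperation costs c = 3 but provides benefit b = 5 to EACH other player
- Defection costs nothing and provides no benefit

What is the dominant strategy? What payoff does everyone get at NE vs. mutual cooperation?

Dominant: Defect; NE payoff = 0; Coop payoff = 22

Work:
Defect dominates (saves cost c = 3, benefit to others is external)
NE: All defect → everyone gets 0
If all cooperate: each receives (5)×5 - 3 = 22
Social dilemma: 22 > 0 but NE gives 0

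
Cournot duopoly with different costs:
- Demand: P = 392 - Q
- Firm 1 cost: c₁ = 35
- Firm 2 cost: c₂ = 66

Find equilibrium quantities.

q₁* = 129.33, q₂* = 98.33

Work:
Reaction: q₁ = (392 - 35 - q₂)/2
Reaction: q₂ = (392 - 66 - q₁)/2
Solve simultaneously:
q₁* = (392 - 2×35 + 66)/3 = 129.33
q₂* = (392 - 2×66 + 35)/3 = 98.33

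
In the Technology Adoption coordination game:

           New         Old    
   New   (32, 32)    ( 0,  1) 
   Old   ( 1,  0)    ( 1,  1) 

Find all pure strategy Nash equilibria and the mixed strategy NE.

Pure NE: (New, New) and (Old, Old); Mixed NE: p = 0.0312, q = 0.0312

Work:
Check pure NE:
(New, New): (32, 32) - no unilateral deviation beneficial
(Old, Old): (1, 1) - no unilateral deviation beneficial
Mixed NE: P1 plays New with p = 0.0312, P2 plays New with q = 0.0312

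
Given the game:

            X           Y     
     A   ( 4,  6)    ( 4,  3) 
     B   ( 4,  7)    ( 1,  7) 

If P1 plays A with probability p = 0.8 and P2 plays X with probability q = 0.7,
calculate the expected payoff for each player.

E[P1] = 3.82, E[P2] = 5.48

Work:
E[P1] = p·q·π₁(A,X) + p·(1-q)·π₁(A,Y) + (1-p)·q·π₁(B,X) + (1-p)·(1-q)·π₁(B,Y)
= 0.8·0.7·4 + 0.8·0.3·4 + 0.2·0.7·4 + 0.2·0.3·1
= 3.82

E[P2] = 5.48 (similar calculation)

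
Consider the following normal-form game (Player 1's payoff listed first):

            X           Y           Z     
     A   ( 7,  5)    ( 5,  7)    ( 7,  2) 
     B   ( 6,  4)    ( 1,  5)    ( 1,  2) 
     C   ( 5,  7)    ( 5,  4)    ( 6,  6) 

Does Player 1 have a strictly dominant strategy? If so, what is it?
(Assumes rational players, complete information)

No strictly dominant strategy exists for Player 1

Work:
A strategy strictly dominates another if it gives a strictly higher payoff against every opponent action. Compare each pair of P1's strategies column-by-column:
  A vs B: [7 vs 6, 5 vs 1, 7 vs 1] → A strictly dominates B
  A vs C: [7 vs 5, 5 vs 5, 7 vs 6] → A does not strictly dominate C (column Y: 5 ≤ 5)
  B vs A: [6 vs 7, 1 vs 5, 1 vs 7] → B does not strictly dominate A (column X: 6 ≤ 7)
  B vs C: [6 vs 5, 1 vs 5, 1 vs 6] → B does not strictly dominate C (column Y: 1 ≤ 5)
  C vs A: [5 vs 7, 5 vs 5, 6 vs 7] → C does not strictly dominate A (column X: 5 ≤ 7)
  C vs B: [5 vs 6, 5 vs 1, 6 vs 1] → C does not strictly dominate B (column X: 5 ≤ 6)
No single strategy strictly dominates all others → no strictly dominant strategy.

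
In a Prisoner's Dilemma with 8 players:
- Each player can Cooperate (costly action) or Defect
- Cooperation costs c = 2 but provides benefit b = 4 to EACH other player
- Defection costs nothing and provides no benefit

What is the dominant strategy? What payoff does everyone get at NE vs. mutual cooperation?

Dominant: Defect; NE payoff = 0; Coop payoff = 26

Work:
Defect dominates (saves cost c = 2, benefit to others is external)
NE: All defect → everyone gets 0
If all cooperate: each receives (7)×4 - 2 = 26
Social dilemma: 26 > 0 but NE gives 0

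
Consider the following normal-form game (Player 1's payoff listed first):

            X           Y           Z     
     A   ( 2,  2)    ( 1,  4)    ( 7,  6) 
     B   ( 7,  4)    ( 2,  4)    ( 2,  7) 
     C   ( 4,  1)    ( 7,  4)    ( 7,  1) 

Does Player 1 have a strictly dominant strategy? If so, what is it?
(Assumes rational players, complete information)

No strictly dominant strategy exists for Player 1

Work:
A strategy strictly dominates another if it gives a strictly higher payoff against every opponent action. Compare each pair of P1's strategies column-by-column:
  A vs B: [2 vs 7, 1 vs 2, 7 vs 2] → A does not strictly dominate B (column X: 2 ≤ 7)
  A vs C: [2 vs 4, 1 vs 7, 7 vs 7] → A does not strictly dominate C (column X: 2 ≤ 4)
  B vs A: [7 vs 2, 2 vs 1, 2 vs 7] → B does not strictly dominate A (column Z: 2 ≤ 7)
  B vs C: [7 vs 4, 2 vs 7, 2 vs 7] → B does not strictly dominate C (column Y: 2 ≤ 7)
  C vs A: [4 vs 2, 7 vs 1, 7 vs 7] → C does not strictly dominate A (column Z: 7 ≤ 7)
  C vs B: [4 vs 7, 7 vs 2, 7 vs 2] → C does not strictly dominate B (column X: 4 ≤ 7)
No single strategy strictly dominates all others → no strictly dominant strategy.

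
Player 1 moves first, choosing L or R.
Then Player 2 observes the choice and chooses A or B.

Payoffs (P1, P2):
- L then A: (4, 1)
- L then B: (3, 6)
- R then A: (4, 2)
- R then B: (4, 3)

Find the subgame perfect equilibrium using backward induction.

P1 plays R, P2 plays B after L and B after R; Payoff (4, 3)

Work:
Backward induction:
After L: P2 chooses B → P1 gets 3
After R: P2 chooses B → P1 gets 4
P1 chooses R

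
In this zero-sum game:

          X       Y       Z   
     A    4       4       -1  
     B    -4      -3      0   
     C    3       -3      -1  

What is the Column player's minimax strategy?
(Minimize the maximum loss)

Column should play Z, value = 0

Work:
Column player minimizes Row's maximum payoff:
Column X: max payoff to Row = 4
Column Y: max payoff to Row = 4
Column Z: max payoff to Row = 0
Minimum is 0, achieved by column Z.
Minimax strategy: Z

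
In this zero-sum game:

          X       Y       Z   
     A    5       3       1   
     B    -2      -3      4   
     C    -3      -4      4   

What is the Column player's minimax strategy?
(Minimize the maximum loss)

Column should play Y, value = 3

Work:
Column player minimizes Row's maximum payoff:
Column X: max payoff to Row = 5
Column Y: max payoff to Row = 3
Column Z: max payoff to Row = 4
Minimum is 3, achieved by column Y.
Minimax strategy: Y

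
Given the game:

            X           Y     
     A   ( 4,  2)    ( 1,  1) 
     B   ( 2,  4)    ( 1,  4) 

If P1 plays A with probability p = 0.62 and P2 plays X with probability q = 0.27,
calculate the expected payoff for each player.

E[P1] = 1.6048, E[P2] = 2.3074

Work:
E[P1] = p·q·π₁(A,X) + p·(1-q)·π₁(A,Y) + (1-p)·q·π₁(B,X) + (1-p)·(1-q)·π₁(B,Y)
= 0.62·0.27·4 + 0.62·0.73·1 + 0.38·0.27·2 + 0.38·0.73·1
= 1.6048

E[P2] = 2.3074 (similar calculation)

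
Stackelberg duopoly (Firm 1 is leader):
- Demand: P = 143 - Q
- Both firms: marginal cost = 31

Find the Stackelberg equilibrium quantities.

q₁* (leader) = 56.0, q₂* (follower) = 28.0

Work:
Follower's reaction: q₂ = (a - c - q₁)/2
Leader substitutes: π₁ = q₁·(a - q₁ - (a-c-q₁)/2 - c)
FOC: q₁* = (143 - 31)/2 = 56.00
Then: q₂* = (143 - 31 - 56.0)/2 = 28.00
Leader has first-mover advantage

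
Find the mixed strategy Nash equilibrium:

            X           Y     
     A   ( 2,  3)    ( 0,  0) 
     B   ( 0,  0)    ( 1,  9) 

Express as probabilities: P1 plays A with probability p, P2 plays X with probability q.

p = 0.75, q = 0.3333

Work:
Find probabilities that make opponent indifferent:
P2 chooses q to make P1 indifferent between A and B
P1 chooses p to make P2 indifferent between X and Y
Mixed NE: P1 plays (A: 0.75, B: 0.25), P2 plays (X: 0.3333, Y: 0.6667)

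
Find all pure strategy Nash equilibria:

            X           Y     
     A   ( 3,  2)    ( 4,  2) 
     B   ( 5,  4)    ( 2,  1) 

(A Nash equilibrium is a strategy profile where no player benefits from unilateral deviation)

Nash equilibrium: (A, Y), (B, X)

Work:
Best responses:
  P1 vs X: payoffs [3, 5] → best response B (payoff 5)
  P1 vs Y: payoffs [4, 2] → best response A (payoff 4)
  P2 vs A: payoffs [2, 2] → best response X/Y (payoff 2)
  P2 vs B: payoffs [4, 1] → best response X (payoff 4)
Mutual best responses: (A,Y), (B,X) → Nash equilibria.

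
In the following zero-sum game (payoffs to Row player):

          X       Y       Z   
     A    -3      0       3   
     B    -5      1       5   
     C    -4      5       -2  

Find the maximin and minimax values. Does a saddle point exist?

Maximin = -3, Minimax = -3, Saddle: True

Work:
Row minimums: [-3, -5, -4] → maximin = -3
Column maximums: [-3, 5, 5] → minimax = -3
Saddle point exists! Game value = -3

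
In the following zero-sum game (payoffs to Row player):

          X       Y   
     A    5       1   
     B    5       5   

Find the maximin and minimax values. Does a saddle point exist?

Maximin = 5, Minimax = 5, Saddle: True

Work:
Row minimums: [1, 5] → maximin = 5
Column maximums: [5, 5] → minimax = 5
Saddle point exists! Game value = 5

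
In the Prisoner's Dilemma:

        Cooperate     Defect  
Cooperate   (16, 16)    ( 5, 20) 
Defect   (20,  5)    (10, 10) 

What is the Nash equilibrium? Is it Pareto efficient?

(Defect, Defect) is NE; not Pareto efficient

Work:
Defect dominates Cooperate for both players:
If P2 cooperates: Defect (20) > Cooperate (16)
If P2 defects: Defect (10) > Cooperate (5)
NE: (Defect, Defect) with payoff (10, 10)
But (Cooperate, Cooperate) = (16, 16) Pareto dominates (10, 10)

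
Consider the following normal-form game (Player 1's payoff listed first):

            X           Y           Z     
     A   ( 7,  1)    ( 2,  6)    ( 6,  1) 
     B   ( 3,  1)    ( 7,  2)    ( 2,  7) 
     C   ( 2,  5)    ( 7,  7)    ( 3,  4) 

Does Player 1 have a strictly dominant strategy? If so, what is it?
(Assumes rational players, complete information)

No strictly dominant strategy exists for Player 1

Work:
A strategy strictly dominates another if it gives a strictly higher payoff against every opponent action. Compare each pair of P1's strategies column-by-column:
  A vs B: [7 vs 3, 2 vs 7, 6 vs 2] → A does not strictly dominate B (column Y: 2 ≤ 7)
  A vs C: [7 vs 2, 2 vs 7, 6 vs 3] → A does not strictly dominate C (column Y: 2 ≤ 7)
  B vs A: [3 vs 7, 7 vs 2, 2 vs 6] → B does not strictly dominate A (column X: 3 ≤ 7)
  B vs C: [3 vs 2, 7 vs 7, 2 vs 3] → B does not strictly dominate C (column Y: 7 ≤ 7)
  C vs A: [2 vs 7, 7 vs 2, 3 vs 6] → C does not strictly dominate A (column X: 2 ≤ 7)
  C vs B: [2 vs 3, 7 vs 7, 3 vs 2] → C does not strictly dominate B (column X: 2 ≤ 3)
No single strategy strictly dominates all others → no strictly dominant strategy.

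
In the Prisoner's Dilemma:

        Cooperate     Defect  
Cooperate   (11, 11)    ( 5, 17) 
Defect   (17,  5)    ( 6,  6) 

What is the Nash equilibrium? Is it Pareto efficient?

(Defect, Defect) is NE; not Pareto efficient

Work:
Defect dominates Cooperate for both players:
If P2 cooperates: Defect (17) > Cooperate (11)
If P2 defects: Defect (6) > Cooperate (5)
NE: (Defect, Defect) with payoff (6, 6)
But (Cooperate, Cooperate) = (11, 11) Pareto dominates (6, 6)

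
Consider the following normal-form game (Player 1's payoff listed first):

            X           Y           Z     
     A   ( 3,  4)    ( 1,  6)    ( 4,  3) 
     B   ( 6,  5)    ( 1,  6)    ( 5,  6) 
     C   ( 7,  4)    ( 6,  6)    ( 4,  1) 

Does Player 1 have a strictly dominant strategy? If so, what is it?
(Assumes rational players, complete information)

No strictly dominant strategy exists for Player 1

Work:
A strategy strictly dominates another if it gives a strictly higher payoff against every opponent action. Compare each pair of P1's strategies column-by-column:
  A vs B: [3 vs 6, 1 vs 1, 4 vs 5] → A does not strictly dominate B (column X: 3 ≤ 6)
  A vs C: [3 vs 7, 1 vs 6, 4 vs 4] → A does not strictly dominate C (column X: 3 ≤ 7)
  B vs A: [6 vs 3, 1 vs 1, 5 vs 4] → B does not strictly dominate A (column Y: 1 ≤ 1)
  B vs C: [6 vs 7, 1 vs 6, 5 vs 4] → B does not strictly dominate C (column X: 6 ≤ 7)
  C vs A: [7 vs 3, 6 vs 1, 4 vs 4] → C does not strictly dominate A (column Z: 4 ≤ 4)
  C vs B: [7 vs 6, 6 vs 1, 4 vs 5] → C does not strictly dominate B (column Z: 4 ≤ 5)
No single strategy strictly dominates all others → no strictly dominant strategy.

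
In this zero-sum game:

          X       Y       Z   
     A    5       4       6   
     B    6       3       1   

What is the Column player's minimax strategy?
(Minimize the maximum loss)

Column should play Y, value = 4

Work:
Column player minimizes Row's maximum payoff:
Column X: max payoff to Row = 6
Column Y: max payoff to Row = 4
Column Z: max payoff to Row = 6
Minimum is 4, achieved by column Y.
Minimax strategy: Y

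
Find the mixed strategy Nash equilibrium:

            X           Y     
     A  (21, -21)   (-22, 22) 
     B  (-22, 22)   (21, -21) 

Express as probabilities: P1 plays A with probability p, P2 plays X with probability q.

p = 0.5, q = 0.5

Work:
Find probabilities that make opponent indifferent:
P2 chooses q to make P1 indifferent between A and B
P1 chooses p to make P2 indifferent between X and Y
Mixed NE: P1 plays (A: 0.5, B: 0.5), P2 plays (X: 0.5, Y: 0.5)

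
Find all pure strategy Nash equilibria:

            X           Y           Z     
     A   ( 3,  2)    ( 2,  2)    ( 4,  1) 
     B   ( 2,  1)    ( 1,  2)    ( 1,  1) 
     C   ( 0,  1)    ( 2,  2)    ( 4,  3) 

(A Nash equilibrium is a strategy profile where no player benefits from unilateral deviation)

Nash equilibrium: (A, X), (A, Y), (C, Z)

Work:
Best responses:
  P1 vs X: payoffs [3, 2, 0] → best response A (payoff 3)
  P1 vs Y: payoffs [2, 1, 2] → best response A/C (payoff 2)
  P1 vs Z: payoffs [4, 1, 4] → best response A/C (payoff 4)
  P2 vs A: payoffs [2, 2, 1] → best response X/Y (payoff 2)
  P2 vs B: payoffs [1, 2, 1] → best response Y (payoff 2)
  P2 vs C: payoffs [1, 2, 3] → best response Z (payoff 3)
Mutual best responses: (A,X), (A,Y), (C,Z) → Nash equilibria.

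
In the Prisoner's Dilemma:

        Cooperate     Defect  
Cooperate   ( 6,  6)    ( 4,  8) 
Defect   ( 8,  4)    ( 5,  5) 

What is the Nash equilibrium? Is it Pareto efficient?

(Defect, Defect) is NE; not Pareto efficient

Work:
Defect dominates Cooperate for both players:
If P2 cooperates: Defect (8) > Cooperate (6)
If P2 defects: Defect (5) > Cooperate (4)
NE: (Defect, Defect) with payoff (5, 5)
But (Cooperate, Cooperate) = (6, 6) Pareto dominates (5, 5)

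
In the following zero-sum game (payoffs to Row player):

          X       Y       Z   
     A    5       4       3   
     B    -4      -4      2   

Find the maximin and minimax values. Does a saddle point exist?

Maximin = 3, Minimax = 3, Saddle: True

Work:
Row minimums: [3, -4] → maximin = 3
Column maximums: [5, 4, 3] → minimax = 3
Saddle point exists! Game value = 3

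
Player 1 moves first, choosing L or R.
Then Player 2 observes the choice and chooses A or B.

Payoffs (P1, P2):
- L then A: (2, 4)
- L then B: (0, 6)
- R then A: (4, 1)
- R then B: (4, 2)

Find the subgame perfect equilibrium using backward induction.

P1 plays R, P2 plays B after L and B after R; Payoff (4, 2)

Work:
Backward induction:
After L: P2 chooses B → P1 gets 0
After R: P2 chooses B → P1 gets 4
P1 chooses R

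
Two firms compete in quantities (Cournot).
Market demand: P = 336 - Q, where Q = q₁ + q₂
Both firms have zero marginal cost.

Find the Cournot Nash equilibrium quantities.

q₁* = q₂* = 112.0; P* = 112.0

Work:
Profit: π_i = P·q_i = (a - q_i - q_j)·q_i
FOC: ∂π_i/∂q_i = a - 2q_i - q_j = 0
Reaction function: q_i = (336 - q_j)/2
Symmetry: q* = 336/3 = 112.0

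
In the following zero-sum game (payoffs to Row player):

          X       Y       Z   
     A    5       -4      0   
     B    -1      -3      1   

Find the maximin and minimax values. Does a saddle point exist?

Maximin = -3, Minimax = -3, Saddle: True

Work:
Row minimums: [-4, -3] → maximin = -3
Column maximums: [5, -3, 1] → minimax = -3
Saddle point exists! Game value = -3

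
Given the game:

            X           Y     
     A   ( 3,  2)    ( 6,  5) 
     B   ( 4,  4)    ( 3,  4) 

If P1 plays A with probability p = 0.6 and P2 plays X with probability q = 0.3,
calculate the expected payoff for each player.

E[P1] = 4.38, E[P2] = 4.06

Work:
E[P1] = p·q·π₁(A,X) + p·(1-q)·π₁(A,Y) + (1-p)·q·π₁(B,X) + (1-p)·(1-q)·π₁(B,Y)
= 0.6·0.3·3 + 0.6·0.7·6 + 0.4·0.3·4 + 0.4·0.7·3
= 4.38

E[P2] = 4.06 (similar calculation)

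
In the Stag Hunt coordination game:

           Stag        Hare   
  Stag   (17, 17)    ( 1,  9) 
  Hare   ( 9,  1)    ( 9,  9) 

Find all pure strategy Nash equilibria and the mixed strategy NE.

Pure NE: (Stag, Stag) and (Hare, Hare); Mixed NE: p = 0.5, q = 0.5

Work:
Check pure NE:
(Stag, Stag): (17, 17) - no unilateral deviation beneficial
(Hare, Hare): (9, 9) - no unilateral deviation beneficial
Mixed NE: P1 plays Stag with p = 0.5, P2 plays Stag with q = 0.5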